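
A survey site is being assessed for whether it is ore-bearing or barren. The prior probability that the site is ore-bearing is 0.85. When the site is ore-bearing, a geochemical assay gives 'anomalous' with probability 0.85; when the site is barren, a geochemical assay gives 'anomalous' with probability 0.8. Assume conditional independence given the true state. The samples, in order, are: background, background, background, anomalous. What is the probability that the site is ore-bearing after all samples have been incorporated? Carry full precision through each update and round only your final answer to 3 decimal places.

After 'background': P(ore) = 0.15·0.8500 / (0.15·0.8500 + 0.2·0.1500) ≈ 0.8095
After 'background': P(ore) = 0.15·0.8095 / (0.15·0.8095 + 0.2·0.1905) ≈ 0.7612
After 'background': P(ore) = 0.15·0.7612 / (0.15·0.7612 + 0.2·0.2388) ≈ 0.7051
After 'anomalous': P(ore) = 0.85·0.7051 / (0.85·0.7051 + 0.8·0.2949) ≈ 0.7175

0.718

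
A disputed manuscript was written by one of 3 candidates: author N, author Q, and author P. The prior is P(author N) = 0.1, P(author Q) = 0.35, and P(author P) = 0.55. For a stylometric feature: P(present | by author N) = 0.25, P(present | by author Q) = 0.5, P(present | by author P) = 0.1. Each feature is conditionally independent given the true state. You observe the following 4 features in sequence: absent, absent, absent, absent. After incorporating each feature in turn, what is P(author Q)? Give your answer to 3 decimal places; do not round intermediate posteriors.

0.053

Each posterior becomes the prior for the next update.
After 'absent': normaliser = 0.75·0.1000 + 0.5·0.3500 + 0.9·0.5500; P(author N) ≈ 0.1007, P(author Q) ≈ 0.2349, P(author P) ≈ 0.6644
After 'absent': normaliser = 0.75·0.1007 + 0.5·0.2349 + 0.9·0.6644; P(author N) ≈ 0.0955, P(author Q) ≈ 0.1485, P(author P) ≈ 0.7560
After 'absent': normaliser = 0.75·0.0955 + 0.5·0.1485 + 0.9·0.7560; P(author N) ≈ 0.0866, P(author Q) ≈ 0.0899, P(author P) ≈ 0.8235
After 'absent': normaliser = 0.75·0.0866 + 0.5·0.0899 + 0.9·0.8235; P(author N) ≈ 0.0764, P(author Q) ≈ 0.0528, P(author P) ≈ 0.8709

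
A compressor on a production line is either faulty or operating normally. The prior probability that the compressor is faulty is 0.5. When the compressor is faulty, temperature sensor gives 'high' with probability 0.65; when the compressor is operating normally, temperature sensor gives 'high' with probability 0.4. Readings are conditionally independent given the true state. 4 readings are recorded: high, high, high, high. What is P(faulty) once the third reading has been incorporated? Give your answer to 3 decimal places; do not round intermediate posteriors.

After 'high': P(faulty) = 0.65·0.5000 / (0.65·0.5000 + 0.4·0.5000) ≈ 0.6190
After 'high': P(faulty) = 0.65·0.6190 / (0.65·0.6190 + 0.4·0.3810) ≈ 0.7253
After 'high': P(faulty) = 0.65·0.7253 / (0.65·0.7253 + 0.4·0.2747) ≈ 0.8110

0.811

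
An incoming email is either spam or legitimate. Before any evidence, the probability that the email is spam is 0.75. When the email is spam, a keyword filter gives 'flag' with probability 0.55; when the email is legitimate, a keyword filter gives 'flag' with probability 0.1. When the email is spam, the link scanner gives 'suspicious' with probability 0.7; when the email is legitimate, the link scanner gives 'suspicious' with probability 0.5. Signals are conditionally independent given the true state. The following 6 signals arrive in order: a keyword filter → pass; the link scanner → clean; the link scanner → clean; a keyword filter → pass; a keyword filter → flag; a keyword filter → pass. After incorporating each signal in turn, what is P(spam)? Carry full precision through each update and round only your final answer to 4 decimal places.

After a keyword filter='pass': P(spam) = 0.45·0.7500 / (0.45·0.7500 + 0.9·0.2500) ≈ 0.6000
After the link scanner='clean': P(spam) = 0.3·0.6000 / (0.3·0.6000 + 0.5·0.4000) ≈ 0.4737
After the link scanner='clean': P(spam) = 0.3·0.4737 / (0.3·0.4737 + 0.5·0.5263) ≈ 0.3506
After a keyword filter='pass': P(spam) = 0.45·0.3506 / (0.45·0.3506 + 0.9·0.6494) ≈ 0.2126
After a keyword filter='flag': P(spam) = 0.55·0.2126 / (0.55·0.2126 + 0.1·0.7874) ≈ 0.5976
After a keyword filter='pass': P(spam) = 0.45·0.5976 / (0.45·0.5976 + 0.9·0.4024) ≈ 0.4261

0.4261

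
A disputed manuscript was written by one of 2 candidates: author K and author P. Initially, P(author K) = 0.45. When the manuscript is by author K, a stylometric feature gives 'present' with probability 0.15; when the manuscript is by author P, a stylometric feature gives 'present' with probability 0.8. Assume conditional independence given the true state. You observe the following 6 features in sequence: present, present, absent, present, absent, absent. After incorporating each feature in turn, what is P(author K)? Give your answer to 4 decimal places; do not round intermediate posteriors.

After 'present': P(author K) = 0.15·0.4500 / (0.15·0.4500 + 0.8·0.5500) ≈ 0.1330
After 'present': P(author K) = 0.15·0.1330 / (0.15·0.1330 + 0.8·0.8670) ≈ 0.0280
After 'absent': P(author K) = 0.85·0.0280 / (0.85·0.0280 + 0.2·0.9720) ≈ 0.1089
After 'present': P(author K) = 0.15·0.1089 / (0.15·0.1089 + 0.8·0.8911) ≈ 0.0224
After 'absent': P(author K) = 0.85·0.0224 / (0.85·0.0224 + 0.2·0.9776) ≈ 0.0888
After 'absent': P(author K) = 0.85·0.0888 / (0.85·0.0888 + 0.2·0.9112) ≈ 0.2928

0.2928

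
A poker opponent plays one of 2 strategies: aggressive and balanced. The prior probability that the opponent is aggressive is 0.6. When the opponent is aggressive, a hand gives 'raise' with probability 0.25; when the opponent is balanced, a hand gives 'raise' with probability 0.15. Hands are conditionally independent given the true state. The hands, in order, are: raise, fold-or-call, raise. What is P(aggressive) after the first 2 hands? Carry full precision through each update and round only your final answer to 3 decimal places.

0.688

Each posterior becomes the prior for the next update.
After 'raise': P(aggressive) = 0.25·0.6000 / (0.25·0.6000 + 0.15·0.4000) ≈ 0.7143
After 'fold-or-call': P(aggressive) = 0.75·0.7143 / (0.75·0.7143 + 0.85·0.2857) ≈ 0.6881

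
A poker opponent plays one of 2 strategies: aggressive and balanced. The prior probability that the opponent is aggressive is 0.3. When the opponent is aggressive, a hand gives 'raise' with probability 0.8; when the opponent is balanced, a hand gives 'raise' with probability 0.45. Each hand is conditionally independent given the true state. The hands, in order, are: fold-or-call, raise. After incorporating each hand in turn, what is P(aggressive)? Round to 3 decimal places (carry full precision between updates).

After 'fold-or-call': P(aggressive) = 0.2·0.3000 / (0.2·0.3000 + 0.55·0.7000) ≈ 0.1348
After 'raise': P(aggressive) = 0.8·0.1348 / (0.8·0.1348 + 0.45·0.8652) ≈ 0.2169

0.217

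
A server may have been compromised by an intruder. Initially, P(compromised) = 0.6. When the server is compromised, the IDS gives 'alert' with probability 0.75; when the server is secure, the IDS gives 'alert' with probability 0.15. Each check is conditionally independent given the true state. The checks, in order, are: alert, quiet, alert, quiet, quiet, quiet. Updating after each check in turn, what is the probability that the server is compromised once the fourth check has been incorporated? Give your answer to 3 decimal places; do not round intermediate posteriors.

0.764

Each posterior becomes the prior for the next update.
After 'alert': P(compromised) = 0.75·0.6000 / (0.75·0.6000 + 0.15·0.4000) ≈ 0.8824
After 'quiet': P(compromised) = 0.25·0.8824 / (0.25·0.8824 + 0.85·0.1176) ≈ 0.6881
After 'alert': P(compromised) = 0.75·0.6881 / (0.75·0.6881 + 0.15·0.3119) ≈ 0.9169
After 'quiet': P(compromised) = 0.25·0.9169 / (0.25·0.9169 + 0.85·0.0831) ≈ 0.7644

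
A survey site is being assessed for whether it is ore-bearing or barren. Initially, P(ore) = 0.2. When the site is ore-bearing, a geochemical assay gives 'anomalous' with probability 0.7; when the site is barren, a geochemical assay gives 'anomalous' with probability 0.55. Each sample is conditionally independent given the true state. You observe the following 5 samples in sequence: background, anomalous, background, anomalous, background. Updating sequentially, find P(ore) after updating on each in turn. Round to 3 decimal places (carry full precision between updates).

0.107

After 'background': P(ore) = 0.3·0.2000 / (0.3·0.2000 + 0.45·0.8000) ≈ 0.1429
After 'anomalous': P(ore) = 0.7·0.1429 / (0.7·0.1429 + 0.55·0.8571) ≈ 0.1750
After 'background': P(ore) = 0.3·0.1750 / (0.3·0.1750 + 0.45·0.8250) ≈ 0.1239
After 'anomalous': P(ore) = 0.7·0.1239 / (0.7·0.1239 + 0.55·0.8761) ≈ 0.1525
After 'background': P(ore) = 0.3·0.1525 / (0.3·0.1525 + 0.45·0.8475) ≈ 0.1071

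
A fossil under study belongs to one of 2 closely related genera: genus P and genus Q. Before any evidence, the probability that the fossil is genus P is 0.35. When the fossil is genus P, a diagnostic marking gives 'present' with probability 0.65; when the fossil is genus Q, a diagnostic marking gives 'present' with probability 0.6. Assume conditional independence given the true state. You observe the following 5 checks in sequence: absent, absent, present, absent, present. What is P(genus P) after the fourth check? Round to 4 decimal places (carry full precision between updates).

After 'absent': P(genus P) = 0.35·0.3500 / (0.35·0.3500 + 0.4·0.6500) ≈ 0.3203
After 'absent': P(genus P) = 0.35·0.3203 / (0.35·0.3203 + 0.4·0.6797) ≈ 0.2919
After 'present': P(genus P) = 0.65·0.2919 / (0.65·0.2919 + 0.6·0.7081) ≈ 0.3087
After 'absent': P(genus P) = 0.35·0.3087 / (0.35·0.3087 + 0.4·0.6913) ≈ 0.2810

0.2810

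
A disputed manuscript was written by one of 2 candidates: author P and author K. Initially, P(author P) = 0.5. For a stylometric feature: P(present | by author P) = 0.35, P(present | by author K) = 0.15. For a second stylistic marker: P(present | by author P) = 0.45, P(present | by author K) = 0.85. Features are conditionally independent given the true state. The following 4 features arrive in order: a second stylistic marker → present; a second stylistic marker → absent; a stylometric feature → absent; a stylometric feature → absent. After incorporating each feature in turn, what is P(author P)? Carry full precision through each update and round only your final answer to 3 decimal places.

0.532

After a second stylistic marker='present': P(author P) = 0.45·0.5000 / (0.45·0.5000 + 0.85·0.5000) ≈ 0.3462
After a second stylistic marker='absent': P(author P) = 0.55·0.3462 / (0.55·0.3462 + 0.15·0.6538) ≈ 0.6600
After a stylometric feature='absent': P(author P) = 0.65·0.6600 / (0.65·0.6600 + 0.85·0.3400) ≈ 0.5975
After a stylometric feature='absent': P(author P) = 0.65·0.5975 / (0.65·0.5975 + 0.85·0.4025) ≈ 0.5316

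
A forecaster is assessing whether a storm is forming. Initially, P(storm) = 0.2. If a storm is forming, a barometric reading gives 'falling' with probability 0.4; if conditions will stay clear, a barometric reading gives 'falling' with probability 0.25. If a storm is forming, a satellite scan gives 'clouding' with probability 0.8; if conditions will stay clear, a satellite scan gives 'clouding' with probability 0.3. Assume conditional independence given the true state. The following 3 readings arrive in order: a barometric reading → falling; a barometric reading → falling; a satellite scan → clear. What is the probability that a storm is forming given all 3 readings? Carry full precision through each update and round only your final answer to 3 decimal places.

After a barometric reading='falling': P(storm) = 0.4·0.2000 / (0.4·0.2000 + 0.25·0.8000) ≈ 0.2857
After a barometric reading='falling': P(storm) = 0.4·0.2857 / (0.4·0.2857 + 0.25·0.7143) ≈ 0.3902
After a satellite scan='clear': P(storm) = 0.2·0.3902 / (0.2·0.3902 + 0.7·0.6098) ≈ 0.1546

0.155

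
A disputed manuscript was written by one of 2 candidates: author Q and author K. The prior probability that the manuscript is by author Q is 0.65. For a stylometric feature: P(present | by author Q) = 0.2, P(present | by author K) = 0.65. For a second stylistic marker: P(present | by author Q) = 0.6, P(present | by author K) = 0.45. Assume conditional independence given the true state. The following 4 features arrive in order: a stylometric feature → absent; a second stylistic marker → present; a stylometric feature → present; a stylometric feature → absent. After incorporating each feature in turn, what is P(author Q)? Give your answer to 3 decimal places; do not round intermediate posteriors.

0.799

After a stylometric feature='absent': P(author Q) = 0.8·0.6500 / (0.8·0.6500 + 0.35·0.3500) ≈ 0.8093
After a second stylistic marker='present': P(author Q) = 0.6·0.8093 / (0.6·0.8093 + 0.45·0.1907) ≈ 0.8498
After a stylometric feature='present': P(author Q) = 0.2·0.8498 / (0.2·0.8498 + 0.65·0.1502) ≈ 0.6352
After a stylometric feature='absent': P(author Q) = 0.8·0.6352 / (0.8·0.6352 + 0.35·0.3648) ≈ 0.7992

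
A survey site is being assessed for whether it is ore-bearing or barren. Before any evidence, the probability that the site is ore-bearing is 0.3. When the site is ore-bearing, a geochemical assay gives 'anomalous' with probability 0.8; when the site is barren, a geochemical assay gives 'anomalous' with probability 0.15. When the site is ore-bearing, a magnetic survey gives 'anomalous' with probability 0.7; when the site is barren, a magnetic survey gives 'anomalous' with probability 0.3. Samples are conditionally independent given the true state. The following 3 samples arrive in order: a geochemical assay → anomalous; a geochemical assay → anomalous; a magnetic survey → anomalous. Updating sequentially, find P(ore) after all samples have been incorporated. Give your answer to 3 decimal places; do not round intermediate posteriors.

Apply Bayes' rule sequentially, carrying P(ore) forward.
After a geochemical assay='anomalous': P(ore) = 0.8·0.3000 / (0.8·0.3000 + 0.15·0.7000) ≈ 0.6957
After a geochemical assay='anomalous': P(ore) = 0.8·0.6957 / (0.8·0.6957 + 0.15·0.3043) ≈ 0.9242
After a magnetic survey='anomalous': P(ore) = 0.7·0.9242 / (0.7·0.9242 + 0.3·0.0758) ≈ 0.9660

0.966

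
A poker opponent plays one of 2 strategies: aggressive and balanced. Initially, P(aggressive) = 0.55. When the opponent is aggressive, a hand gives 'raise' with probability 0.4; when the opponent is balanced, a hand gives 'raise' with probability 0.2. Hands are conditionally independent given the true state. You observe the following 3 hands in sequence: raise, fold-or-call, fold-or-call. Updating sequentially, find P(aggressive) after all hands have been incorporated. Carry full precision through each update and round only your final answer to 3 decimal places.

0.579

Each posterior becomes the prior for the next update.
After 'raise': P(aggressive) = 0.4·0.5500 / (0.4·0.5500 + 0.2·0.4500) ≈ 0.7097
After 'fold-or-call': P(aggressive) = 0.6·0.7097 / (0.6·0.7097 + 0.8·0.2903) ≈ 0.6471
After 'fold-or-call': P(aggressive) = 0.6·0.6471 / (0.6·0.6471 + 0.8·0.3529) ≈ 0.5789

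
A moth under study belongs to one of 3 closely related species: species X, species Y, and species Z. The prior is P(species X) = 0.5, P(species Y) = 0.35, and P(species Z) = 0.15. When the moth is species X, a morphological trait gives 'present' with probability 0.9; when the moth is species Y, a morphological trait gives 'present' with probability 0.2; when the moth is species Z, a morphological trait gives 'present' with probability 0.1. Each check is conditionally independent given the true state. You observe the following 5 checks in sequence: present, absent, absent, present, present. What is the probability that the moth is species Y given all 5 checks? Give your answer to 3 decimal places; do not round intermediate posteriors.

0.322

Each posterior becomes the prior for the next update.
After 'present': normaliser = 0.9·0.5000 + 0.2·0.3500 + 0.1·0.1500; P(species X) ≈ 0.8411, P(species Y) ≈ 0.1308, P(species Z) ≈ 0.0280
After 'absent': normaliser = 0.1·0.8411 + 0.8·0.1308 + 0.9·0.0280; P(species X) ≈ 0.3930, P(species Y) ≈ 0.4891, P(species Z) ≈ 0.1179
After 'absent': normaliser = 0.1·0.3930 + 0.8·0.4891 + 0.9·0.1179; P(species X) ≈ 0.0732, P(species Y) ≈ 0.7290, P(species Z) ≈ 0.1977
After 'present': normaliser = 0.9·0.0732 + 0.2·0.7290 + 0.1·0.1977; P(species X) ≈ 0.2847, P(species Y) ≈ 0.6299, P(species Z) ≈ 0.0854
After 'present': normaliser = 0.9·0.2847 + 0.2·0.6299 + 0.1·0.0854; P(species X) ≈ 0.6558, P(species Y) ≈ 0.3224, P(species Z) ≈ 0.0219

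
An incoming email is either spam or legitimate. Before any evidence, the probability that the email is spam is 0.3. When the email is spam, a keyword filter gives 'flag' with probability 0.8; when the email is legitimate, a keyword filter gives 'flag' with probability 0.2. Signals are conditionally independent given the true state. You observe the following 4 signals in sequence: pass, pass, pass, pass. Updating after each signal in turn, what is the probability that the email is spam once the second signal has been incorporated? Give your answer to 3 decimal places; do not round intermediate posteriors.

0.026

Each posterior becomes the prior for the next update.
After 'pass': P(spam) = 0.2·0.3000 / (0.2·0.3000 + 0.8·0.7000) ≈ 0.0968
After 'pass': P(spam) = 0.2·0.0968 / (0.2·0.0968 + 0.8·0.9032) ≈ 0.0261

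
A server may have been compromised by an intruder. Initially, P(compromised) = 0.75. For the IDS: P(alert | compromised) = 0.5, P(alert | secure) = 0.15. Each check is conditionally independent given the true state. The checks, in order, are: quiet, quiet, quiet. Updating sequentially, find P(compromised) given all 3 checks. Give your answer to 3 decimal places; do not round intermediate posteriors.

Apply Bayes' rule sequentially, carrying P(compromised) forward.
After 'quiet': P(compromised) = 0.5·0.7500 / (0.5·0.7500 + 0.85·0.2500) ≈ 0.6383
After 'quiet': P(compromised) = 0.5·0.6383 / (0.5·0.6383 + 0.85·0.3617) ≈ 0.5093
After 'quiet': P(compromised) = 0.5·0.5093 / (0.5·0.5093 + 0.85·0.4907) ≈ 0.3791

0.379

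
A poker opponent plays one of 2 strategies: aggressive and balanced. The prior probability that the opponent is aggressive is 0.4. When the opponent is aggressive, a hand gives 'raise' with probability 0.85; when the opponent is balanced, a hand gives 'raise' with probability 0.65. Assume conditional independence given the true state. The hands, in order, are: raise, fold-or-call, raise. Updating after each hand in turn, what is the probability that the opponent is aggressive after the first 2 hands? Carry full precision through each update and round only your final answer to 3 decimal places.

Apply Bayes' rule sequentially, carrying P(aggressive) forward.
After 'raise': P(aggressive) = 0.85·0.4000 / (0.85·0.4000 + 0.65·0.6000) ≈ 0.4658
After 'fold-or-call': P(aggressive) = 0.15·0.4658 / (0.15·0.4658 + 0.35·0.5342) ≈ 0.2720

0.272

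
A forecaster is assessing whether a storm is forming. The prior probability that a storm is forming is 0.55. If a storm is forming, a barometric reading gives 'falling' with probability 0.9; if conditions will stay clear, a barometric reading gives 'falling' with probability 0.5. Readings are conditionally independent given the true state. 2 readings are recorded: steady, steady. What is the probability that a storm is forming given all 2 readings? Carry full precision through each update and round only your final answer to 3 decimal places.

0.047

After 'steady': P(storm) = 0.1·0.5500 / (0.1·0.5500 + 0.5·0.4500) ≈ 0.1964
After 'steady': P(storm) = 0.1·0.1964 / (0.1·0.1964 + 0.5·0.8036) ≈ 0.0466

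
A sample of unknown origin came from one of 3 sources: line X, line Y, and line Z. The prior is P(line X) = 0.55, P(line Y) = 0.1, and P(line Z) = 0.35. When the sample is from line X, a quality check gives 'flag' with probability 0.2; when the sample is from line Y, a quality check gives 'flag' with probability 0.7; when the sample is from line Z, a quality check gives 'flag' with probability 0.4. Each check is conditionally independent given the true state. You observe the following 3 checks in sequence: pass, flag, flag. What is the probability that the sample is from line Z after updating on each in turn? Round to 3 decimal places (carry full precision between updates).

0.510

After 'pass': normaliser = 0.8·0.5500 + 0.3·0.1000 + 0.6·0.3500; P(line X) ≈ 0.6471, P(line Y) ≈ 0.0441, P(line Z) ≈ 0.3088
After 'flag': normaliser = 0.2·0.6471 + 0.7·0.0441 + 0.4·0.3088; P(line X) ≈ 0.4560, P(line Y) ≈ 0.1088, P(line Z) ≈ 0.4352
After 'flag': normaliser = 0.2·0.4560 + 0.7·0.1088 + 0.4·0.4352; P(line X) ≈ 0.2671, P(line Y) ≈ 0.2231, P(line Z) ≈ 0.5099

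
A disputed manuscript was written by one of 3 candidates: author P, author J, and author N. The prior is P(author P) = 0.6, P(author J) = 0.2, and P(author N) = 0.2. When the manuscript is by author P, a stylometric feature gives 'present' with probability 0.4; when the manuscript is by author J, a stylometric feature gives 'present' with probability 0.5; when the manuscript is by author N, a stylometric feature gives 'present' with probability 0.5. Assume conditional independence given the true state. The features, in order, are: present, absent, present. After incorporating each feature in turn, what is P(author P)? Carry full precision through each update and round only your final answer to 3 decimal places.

Each posterior becomes the prior for the next update.
After 'present': normaliser = 0.4·0.6000 + 0.5·0.2000 + 0.5·0.2000; P(author P) ≈ 0.5455, P(author J) ≈ 0.2273, P(author N) ≈ 0.2273
After 'absent': normaliser = 0.6·0.5455 + 0.5·0.2273 + 0.5·0.2273; P(author P) ≈ 0.5902, P(author J) ≈ 0.2049, P(author N) ≈ 0.2049
After 'present': normaliser = 0.4·0.5902 + 0.5·0.2049 + 0.5·0.2049; P(author P) ≈ 0.5353, P(author J) ≈ 0.2323, P(author N) ≈ 0.2323

0.535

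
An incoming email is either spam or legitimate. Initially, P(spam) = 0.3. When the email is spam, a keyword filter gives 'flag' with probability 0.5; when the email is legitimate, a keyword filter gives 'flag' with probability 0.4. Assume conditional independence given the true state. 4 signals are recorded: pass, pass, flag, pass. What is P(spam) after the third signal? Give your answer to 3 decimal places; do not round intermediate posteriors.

After 'pass': P(spam) = 0.5·0.3000 / (0.5·0.3000 + 0.6·0.7000) ≈ 0.2632
After 'pass': P(spam) = 0.5·0.2632 / (0.5·0.2632 + 0.6·0.7368) ≈ 0.2294
After 'flag': P(spam) = 0.5·0.2294 / (0.5·0.2294 + 0.4·0.7706) ≈ 0.2711

0.271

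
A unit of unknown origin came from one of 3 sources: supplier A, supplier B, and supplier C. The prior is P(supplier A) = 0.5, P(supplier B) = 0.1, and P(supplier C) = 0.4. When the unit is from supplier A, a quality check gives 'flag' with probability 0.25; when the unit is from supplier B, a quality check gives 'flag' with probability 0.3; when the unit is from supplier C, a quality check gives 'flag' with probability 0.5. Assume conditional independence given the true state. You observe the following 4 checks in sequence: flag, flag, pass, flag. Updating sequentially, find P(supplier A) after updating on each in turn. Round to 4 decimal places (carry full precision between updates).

Each posterior becomes the prior for the next update.
After 'flag': normaliser = 0.25·0.5000 + 0.3·0.1000 + 0.5·0.4000; P(supplier A) ≈ 0.3521, P(supplier B) ≈ 0.0845, P(supplier C) ≈ 0.5634
After 'flag': normaliser = 0.25·0.3521 + 0.3·0.0845 + 0.5·0.5634; P(supplier A) ≈ 0.2228, P(supplier B) ≈ 0.0642, P(supplier C) ≈ 0.7130
After 'pass': normaliser = 0.75·0.2228 + 0.7·0.0642 + 0.5·0.7130; P(supplier A) ≈ 0.2939, P(supplier B) ≈ 0.0790, P(supplier C) ≈ 0.6271
After 'flag': normaliser = 0.25·0.2939 + 0.3·0.0790 + 0.5·0.6271; P(supplier A) ≈ 0.1789, P(supplier B) ≈ 0.0577, P(supplier C) ≈ 0.7634

0.1789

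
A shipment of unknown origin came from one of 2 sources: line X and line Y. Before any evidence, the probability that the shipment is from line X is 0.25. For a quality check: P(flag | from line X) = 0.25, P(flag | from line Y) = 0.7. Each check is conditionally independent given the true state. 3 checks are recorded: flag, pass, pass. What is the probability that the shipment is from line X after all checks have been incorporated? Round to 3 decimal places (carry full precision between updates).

After 'flag': P(line X) = 0.25·0.2500 / (0.25·0.2500 + 0.7·0.7500) ≈ 0.1064
After 'pass': P(line X) = 0.75·0.1064 / (0.75·0.1064 + 0.3·0.8936) ≈ 0.2294
After 'pass': P(line X) = 0.75·0.2294 / (0.75·0.2294 + 0.3·0.7706) ≈ 0.4266

0.427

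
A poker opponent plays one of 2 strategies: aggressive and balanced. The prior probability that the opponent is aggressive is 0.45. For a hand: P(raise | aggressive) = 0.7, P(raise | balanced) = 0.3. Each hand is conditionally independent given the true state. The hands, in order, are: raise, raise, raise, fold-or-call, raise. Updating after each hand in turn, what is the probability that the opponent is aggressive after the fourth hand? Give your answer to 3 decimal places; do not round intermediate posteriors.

Apply Bayes' rule sequentially, carrying P(aggressive) forward.
After 'raise': P(aggressive) = 0.7·0.4500 / (0.7·0.4500 + 0.3·0.5500) ≈ 0.6562
After 'raise': P(aggressive) = 0.7·0.6562 / (0.7·0.6562 + 0.3·0.3438) ≈ 0.8167
After 'raise': P(aggressive) = 0.7·0.8167 / (0.7·0.8167 + 0.3·0.1833) ≈ 0.9122
After 'fold-or-call': P(aggressive) = 0.3·0.9122 / (0.3·0.9122 + 0.7·0.0878) ≈ 0.8167

0.817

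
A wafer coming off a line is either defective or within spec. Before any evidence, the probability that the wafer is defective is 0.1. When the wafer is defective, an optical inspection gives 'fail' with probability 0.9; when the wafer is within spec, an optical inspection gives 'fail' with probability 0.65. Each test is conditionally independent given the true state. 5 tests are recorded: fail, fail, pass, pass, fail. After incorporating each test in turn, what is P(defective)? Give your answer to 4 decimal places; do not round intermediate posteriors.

0.0235

Apply Bayes' rule sequentially, carrying P(defective) forward.
After 'fail': P(defective) = 0.9·0.1000 / (0.9·0.1000 + 0.65·0.9000) ≈ 0.1333
After 'fail': P(defective) = 0.9·0.1333 / (0.9·0.1333 + 0.65·0.8667) ≈ 0.1756
After 'pass': P(defective) = 0.1·0.1756 / (0.1·0.1756 + 0.35·0.8244) ≈ 0.0574
After 'pass': P(defective) = 0.1·0.0574 / (0.1·0.0574 + 0.35·0.9426) ≈ 0.0171
After 'fail': P(defective) = 0.9·0.0171 / (0.9·0.0171 + 0.65·0.9829) ≈ 0.0235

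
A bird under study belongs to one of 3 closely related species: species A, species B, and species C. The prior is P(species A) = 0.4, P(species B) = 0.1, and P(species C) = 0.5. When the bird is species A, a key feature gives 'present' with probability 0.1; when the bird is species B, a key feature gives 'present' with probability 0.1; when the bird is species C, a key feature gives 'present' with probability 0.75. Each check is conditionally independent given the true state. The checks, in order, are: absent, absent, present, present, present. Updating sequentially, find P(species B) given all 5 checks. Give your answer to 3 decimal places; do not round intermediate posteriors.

0.006

Apply Bayes' rule sequentially, carrying P(species B) forward.
After 'absent': normaliser = 0.9·0.4000 + 0.9·0.1000 + 0.25·0.5000; P(species A) ≈ 0.6261, P(species B) ≈ 0.1565, P(species C) ≈ 0.2174
After 'absent': normaliser = 0.9·0.6261 + 0.9·0.1565 + 0.25·0.2174; P(species A) ≈ 0.7427, P(species B) ≈ 0.1857, P(species C) ≈ 0.0716
After 'present': normaliser = 0.1·0.7427 + 0.1·0.1857 + 0.75·0.0716; P(species A) ≈ 0.5067, P(species B) ≈ 0.1267, P(species C) ≈ 0.3666
After 'present': normaliser = 0.1·0.5067 + 0.1·0.1267 + 0.75·0.3666; P(species A) ≈ 0.1498, P(species B) ≈ 0.0375, P(species C) ≈ 0.8127
After 'present': normaliser = 0.1·0.1498 + 0.1·0.0375 + 0.75·0.8127; P(species A) ≈ 0.0238, P(species B) ≈ 0.0060, P(species C) ≈ 0.9702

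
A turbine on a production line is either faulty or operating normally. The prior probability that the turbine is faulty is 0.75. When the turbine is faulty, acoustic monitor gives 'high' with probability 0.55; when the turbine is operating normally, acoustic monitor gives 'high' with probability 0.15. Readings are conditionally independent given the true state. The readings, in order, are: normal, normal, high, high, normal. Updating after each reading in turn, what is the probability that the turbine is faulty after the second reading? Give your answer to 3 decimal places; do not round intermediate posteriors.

Each posterior becomes the prior for the next update.
After 'normal': P(faulty) = 0.45·0.7500 / (0.45·0.7500 + 0.85·0.2500) ≈ 0.6136
After 'normal': P(faulty) = 0.45·0.6136 / (0.45·0.6136 + 0.85·0.3864) ≈ 0.4568

0.457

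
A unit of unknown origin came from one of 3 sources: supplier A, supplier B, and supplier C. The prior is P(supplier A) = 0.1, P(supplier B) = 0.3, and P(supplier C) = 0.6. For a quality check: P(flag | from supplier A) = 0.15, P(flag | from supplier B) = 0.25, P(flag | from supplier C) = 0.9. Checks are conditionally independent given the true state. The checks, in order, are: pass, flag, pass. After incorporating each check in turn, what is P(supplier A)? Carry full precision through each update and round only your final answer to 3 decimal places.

After 'pass': normaliser = 0.85·0.1000 + 0.75·0.3000 + 0.1·0.6000; P(supplier A) ≈ 0.2297, P(supplier B) ≈ 0.6081, P(supplier C) ≈ 0.1622
After 'flag': normaliser = 0.15·0.2297 + 0.25·0.6081 + 0.9·0.1622; P(supplier A) ≈ 0.1037, P(supplier B) ≈ 0.4573, P(supplier C) ≈ 0.4390
After 'pass': normaliser = 0.85·0.1037 + 0.75·0.4573 + 0.1·0.4390; P(supplier A) ≈ 0.1855, P(supplier B) ≈ 0.7221, P(supplier C) ≈ 0.0924

0.185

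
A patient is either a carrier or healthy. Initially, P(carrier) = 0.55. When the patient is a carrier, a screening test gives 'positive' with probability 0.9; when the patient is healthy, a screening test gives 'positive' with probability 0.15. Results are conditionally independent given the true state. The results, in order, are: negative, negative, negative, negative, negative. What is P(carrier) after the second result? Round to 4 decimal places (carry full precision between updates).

After 'negative': P(carrier) = 0.1·0.5500 / (0.1·0.5500 + 0.85·0.4500) ≈ 0.1257
After 'negative': P(carrier) = 0.1·0.1257 / (0.1·0.1257 + 0.85·0.8743) ≈ 0.0166

0.0166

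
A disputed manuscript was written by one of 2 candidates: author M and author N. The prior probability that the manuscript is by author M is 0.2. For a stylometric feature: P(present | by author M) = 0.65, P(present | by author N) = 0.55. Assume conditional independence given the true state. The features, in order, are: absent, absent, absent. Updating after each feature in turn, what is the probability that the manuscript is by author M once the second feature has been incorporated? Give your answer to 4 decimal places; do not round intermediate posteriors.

After 'absent': P(author M) = 0.35·0.2000 / (0.35·0.2000 + 0.45·0.8000) ≈ 0.1628
After 'absent': P(author M) = 0.35·0.1628 / (0.35·0.1628 + 0.45·0.8372) ≈ 0.1314

0.1314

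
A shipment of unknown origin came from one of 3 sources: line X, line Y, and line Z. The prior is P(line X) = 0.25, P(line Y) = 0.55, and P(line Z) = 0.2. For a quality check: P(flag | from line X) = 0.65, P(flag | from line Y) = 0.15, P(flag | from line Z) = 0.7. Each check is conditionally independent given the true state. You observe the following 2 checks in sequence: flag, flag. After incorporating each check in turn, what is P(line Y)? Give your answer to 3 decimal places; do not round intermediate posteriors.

After 'flag': normaliser = 0.65·0.2500 + 0.15·0.5500 + 0.7·0.2000; P(line X) ≈ 0.4221, P(line Y) ≈ 0.2143, P(line Z) ≈ 0.3636
After 'flag': normaliser = 0.65·0.4221 + 0.15·0.2143 + 0.7·0.3636; P(line X) ≈ 0.4890, P(line Y) ≈ 0.0573, P(line Z) ≈ 0.4537

0.057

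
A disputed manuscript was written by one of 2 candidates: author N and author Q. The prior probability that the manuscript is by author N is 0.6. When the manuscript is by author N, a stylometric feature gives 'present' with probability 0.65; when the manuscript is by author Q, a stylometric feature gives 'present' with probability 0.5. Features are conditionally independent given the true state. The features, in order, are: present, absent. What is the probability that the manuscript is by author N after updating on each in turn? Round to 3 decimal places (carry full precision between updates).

Each posterior becomes the prior for the next update.
After 'present': P(author N) = 0.65·0.6000 / (0.65·0.6000 + 0.5·0.4000) ≈ 0.6610
After 'absent': P(author N) = 0.35·0.6610 / (0.35·0.6610 + 0.5·0.3390) ≈ 0.5772

0.577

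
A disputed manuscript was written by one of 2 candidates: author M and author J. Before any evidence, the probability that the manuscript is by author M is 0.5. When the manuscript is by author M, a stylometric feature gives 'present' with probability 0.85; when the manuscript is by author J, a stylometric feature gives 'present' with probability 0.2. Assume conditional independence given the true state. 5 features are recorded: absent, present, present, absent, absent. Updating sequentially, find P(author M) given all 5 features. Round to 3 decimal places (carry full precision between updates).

0.106

After 'absent': P(author M) = 0.15·0.5000 / (0.15·0.5000 + 0.8·0.5000) ≈ 0.1579
After 'present': P(author M) = 0.85·0.1579 / (0.85·0.1579 + 0.2·0.8421) ≈ 0.4435
After 'present': P(author M) = 0.85·0.4435 / (0.85·0.4435 + 0.2·0.5565) ≈ 0.7720
After 'absent': P(author M) = 0.15·0.7720 / (0.15·0.7720 + 0.8·0.2280) ≈ 0.3884
After 'absent': P(author M) = 0.15·0.3884 / (0.15·0.3884 + 0.8·0.6116) ≈ 0.1064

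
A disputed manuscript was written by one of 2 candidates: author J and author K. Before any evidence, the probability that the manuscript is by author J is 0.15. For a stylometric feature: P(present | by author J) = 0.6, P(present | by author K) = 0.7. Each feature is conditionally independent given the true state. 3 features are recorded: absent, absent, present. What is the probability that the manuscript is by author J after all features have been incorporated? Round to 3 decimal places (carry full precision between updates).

0.212

Each posterior becomes the prior for the next update.
After 'absent': P(author J) = 0.4·0.1500 / (0.4·0.1500 + 0.3·0.8500) ≈ 0.1905
After 'absent': P(author J) = 0.4·0.1905 / (0.4·0.1905 + 0.3·0.8095) ≈ 0.2388
After 'present': P(author J) = 0.6·0.2388 / (0.6·0.2388 + 0.7·0.7612) ≈ 0.2119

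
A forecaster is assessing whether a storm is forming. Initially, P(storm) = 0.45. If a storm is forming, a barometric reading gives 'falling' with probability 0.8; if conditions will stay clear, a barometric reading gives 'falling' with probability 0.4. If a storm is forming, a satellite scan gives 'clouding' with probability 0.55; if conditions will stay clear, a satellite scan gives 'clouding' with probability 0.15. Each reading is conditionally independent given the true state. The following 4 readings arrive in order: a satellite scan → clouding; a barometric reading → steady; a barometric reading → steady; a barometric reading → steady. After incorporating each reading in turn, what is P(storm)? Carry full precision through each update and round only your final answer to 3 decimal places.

0.100

After a satellite scan='clouding': P(storm) = 0.55·0.4500 / (0.55·0.4500 + 0.15·0.5500) ≈ 0.7500
After a barometric reading='steady': P(storm) = 0.2·0.7500 / (0.2·0.7500 + 0.6·0.2500) ≈ 0.5000
After a barometric reading='steady': P(storm) = 0.2·0.5000 / (0.2·0.5000 + 0.6·0.5000) ≈ 0.2500
After a barometric reading='steady': P(storm) = 0.2·0.2500 / (0.2·0.2500 + 0.6·0.7500) ≈ 0.1000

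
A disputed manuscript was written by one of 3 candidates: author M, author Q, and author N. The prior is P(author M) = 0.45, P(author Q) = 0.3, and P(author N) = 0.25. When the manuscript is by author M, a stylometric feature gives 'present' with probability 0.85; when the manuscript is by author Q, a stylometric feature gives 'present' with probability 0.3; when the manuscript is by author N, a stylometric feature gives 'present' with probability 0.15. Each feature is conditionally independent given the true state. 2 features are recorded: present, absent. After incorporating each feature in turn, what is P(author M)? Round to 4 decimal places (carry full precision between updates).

0.3768

After 'present': normaliser = 0.85·0.4500 + 0.3·0.3000 + 0.15·0.2500; P(author M) ≈ 0.7500, P(author Q) ≈ 0.1765, P(author N) ≈ 0.0735
After 'absent': normaliser = 0.15·0.7500 + 0.7·0.1765 + 0.85·0.0735; P(author M) ≈ 0.3768, P(author Q) ≈ 0.4138, P(author N) ≈ 0.2094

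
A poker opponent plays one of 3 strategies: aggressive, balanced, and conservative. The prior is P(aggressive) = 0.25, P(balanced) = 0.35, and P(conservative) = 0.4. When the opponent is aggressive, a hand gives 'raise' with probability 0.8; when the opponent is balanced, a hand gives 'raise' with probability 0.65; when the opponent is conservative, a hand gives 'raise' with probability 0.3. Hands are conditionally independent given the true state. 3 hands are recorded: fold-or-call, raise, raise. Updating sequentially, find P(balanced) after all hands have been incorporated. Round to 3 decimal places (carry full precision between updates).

0.475

Apply Bayes' rule sequentially, carrying P(balanced) forward.
After 'fold-or-call': normaliser = 0.2·0.2500 + 0.35·0.3500 + 0.7·0.4000; P(aggressive) ≈ 0.1105, P(balanced) ≈ 0.2707, P(conservative) ≈ 0.6188
After 'raise': normaliser = 0.8·0.1105 + 0.65·0.2707 + 0.3·0.6188; P(aggressive) ≈ 0.1964, P(balanced) ≈ 0.3910, P(conservative) ≈ 0.4125
After 'raise': normaliser = 0.8·0.1964 + 0.65·0.3910 + 0.3·0.4125; P(aggressive) ≈ 0.2937, P(balanced) ≈ 0.4750, P(conservative) ≈ 0.2313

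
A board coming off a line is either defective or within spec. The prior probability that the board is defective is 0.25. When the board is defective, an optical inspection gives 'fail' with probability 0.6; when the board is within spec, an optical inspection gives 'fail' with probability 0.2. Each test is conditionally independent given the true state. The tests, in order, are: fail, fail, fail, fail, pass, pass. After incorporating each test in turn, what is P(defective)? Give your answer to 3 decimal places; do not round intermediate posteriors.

0.871

After 'fail': P(defective) = 0.6·0.2500 / (0.6·0.2500 + 0.2·0.7500) ≈ 0.5000
After 'fail': P(defective) = 0.6·0.5000 / (0.6·0.5000 + 0.2·0.5000) ≈ 0.7500
After 'fail': P(defective) = 0.6·0.7500 / (0.6·0.7500 + 0.2·0.2500) ≈ 0.9000
After 'fail': P(defective) = 0.6·0.9000 / (0.6·0.9000 + 0.2·0.1000) ≈ 0.9643
After 'pass': P(defective) = 0.4·0.9643 / (0.4·0.9643 + 0.8·0.0357) ≈ 0.9310
After 'pass': P(defective) = 0.4·0.9310 / (0.4·0.9310 + 0.8·0.0690) ≈ 0.8710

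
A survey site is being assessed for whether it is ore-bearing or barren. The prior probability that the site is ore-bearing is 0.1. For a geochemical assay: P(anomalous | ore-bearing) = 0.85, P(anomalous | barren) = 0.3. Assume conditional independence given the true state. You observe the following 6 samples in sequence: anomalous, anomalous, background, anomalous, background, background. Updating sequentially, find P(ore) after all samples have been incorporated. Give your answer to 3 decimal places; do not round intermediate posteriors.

0.024

After 'anomalous': P(ore) = 0.85·0.1000 / (0.85·0.1000 + 0.3·0.9000) ≈ 0.2394
After 'anomalous': P(ore) = 0.85·0.2394 / (0.85·0.2394 + 0.3·0.7606) ≈ 0.4715
After 'background': P(ore) = 0.15·0.4715 / (0.15·0.4715 + 0.7·0.5285) ≈ 0.1605
After 'anomalous': P(ore) = 0.85·0.1605 / (0.85·0.1605 + 0.3·0.8395) ≈ 0.3513
After 'background': P(ore) = 0.15·0.3513 / (0.15·0.3513 + 0.7·0.6487) ≈ 0.1040
After 'background': P(ore) = 0.15·0.1040 / (0.15·0.1040 + 0.7·0.8960) ≈ 0.0243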